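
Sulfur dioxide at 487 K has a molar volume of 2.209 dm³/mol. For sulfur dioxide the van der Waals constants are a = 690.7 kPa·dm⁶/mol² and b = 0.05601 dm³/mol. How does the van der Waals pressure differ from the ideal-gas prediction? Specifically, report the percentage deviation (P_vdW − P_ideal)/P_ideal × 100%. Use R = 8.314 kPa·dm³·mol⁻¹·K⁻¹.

-5.12 %

Ideal: P_ideal = RT/V_m = (8.314)(487)/2.209 = 1832.92 kPa
vdW: P = RT/(V_m − b) − a/V_m² = 4048.92/2.15299 − 690.7/4.87968 = 1880.60 − 141.546 = 1739.05 kPa
% deviation = (1739.05 − 1832.92)/1832.92 × 100% = -5.12%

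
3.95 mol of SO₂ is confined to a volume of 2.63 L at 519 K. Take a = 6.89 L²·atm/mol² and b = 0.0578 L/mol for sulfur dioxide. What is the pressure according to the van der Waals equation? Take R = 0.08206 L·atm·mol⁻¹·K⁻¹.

P = nRT/(V − nb) − a n²/V²
nRT/(V − nb) = (3.95)(0.08206)(519)/(2.63 − 3.95×0.0578) = 168.23/2.4017 = 70.046 atm
a n²/V² = (6.89)(3.95)²/(2.63)² = 15.542 atm
P = 70.046 − 15.542 = 54.50 atm

P ≈ 54.50 atm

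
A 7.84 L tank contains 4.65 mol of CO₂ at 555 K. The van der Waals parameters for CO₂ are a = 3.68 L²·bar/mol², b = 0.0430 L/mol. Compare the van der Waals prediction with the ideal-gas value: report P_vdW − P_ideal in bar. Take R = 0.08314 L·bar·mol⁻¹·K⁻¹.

Ideal: P_ideal = nRT/V = (4.65)(0.08314)(555)/7.84 = 27.3678 bar
vdW: P = nRT/(V − nb) − a n²/V² = 214.564/7.64005 − 79.5708/61.4656 = 28.0841 − 1.29456 = 26.7895 bar
ΔP = 26.7895 − 27.3678 = -0.578 bar

ΔP ≈ -0.578 bar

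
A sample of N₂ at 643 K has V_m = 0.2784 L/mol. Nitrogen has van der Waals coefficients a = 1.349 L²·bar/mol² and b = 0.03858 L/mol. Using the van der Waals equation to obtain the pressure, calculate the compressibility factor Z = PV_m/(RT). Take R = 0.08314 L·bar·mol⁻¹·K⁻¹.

P = RT/(V_m − b) − a/V_m² = (0.08314)(643)/(0.2784 − 0.03858) − 1.349/(0.2784)²
  = 53.459/0.23982 − 17.405 = 222.91 − 17.405 = 205.51 bar
Z = PV_m/(RT) = (205.51)(0.2784)/((0.08314)(643)) = 57.214/53.459 = 1.070

Z ≈ 1.070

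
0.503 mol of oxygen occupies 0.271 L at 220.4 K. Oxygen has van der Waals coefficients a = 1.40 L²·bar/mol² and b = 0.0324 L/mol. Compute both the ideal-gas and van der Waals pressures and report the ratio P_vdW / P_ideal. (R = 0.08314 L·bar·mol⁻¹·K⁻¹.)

P_vdW / P_ideal ≈ 0.9222

Ideal: P_ideal = nRT/V = (0.503)(0.08314)(220.4)/0.271 = 34.0111 bar
vdW: P = nRT/(V − nb) − a n²/V² = 9.21700/0.254703 − 0.354213/0.0734410 = 36.1872 − 4.82310 = 31.3641 bar
Ratio = 31.3641/34.0111 = 0.9222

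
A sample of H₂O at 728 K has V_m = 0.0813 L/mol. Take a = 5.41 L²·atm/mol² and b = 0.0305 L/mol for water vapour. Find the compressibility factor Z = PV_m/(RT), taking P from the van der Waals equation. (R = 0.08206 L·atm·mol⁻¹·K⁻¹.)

P = RT/(V_m − b) − a/V_m² = (0.08206)(728)/(0.0813 − 0.0305) − 5.41/(0.0813)²
  = 59.740/0.050800 − 818.50 = 1176.0 − 818.50 = 357.5 atm
Z = PV_m/(RT) = (357.5)(0.0813)/((0.08206)(728)) = 29.065/59.740 = 0.4865

Z ≈ 0.4865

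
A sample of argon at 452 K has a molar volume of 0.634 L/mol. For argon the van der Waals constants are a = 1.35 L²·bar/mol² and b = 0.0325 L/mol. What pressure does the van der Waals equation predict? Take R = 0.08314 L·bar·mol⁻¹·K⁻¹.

P ≈ 59.12 bar

P = RT/(V_m − b) − a/V_m²
RT/(V_m − b) = (0.08314)(452)/(0.634 − 0.0325) = 37.579/0.60150 = 62.475 bar
a/V_m² = 1.35/(0.634)² = 3.3586 bar
P = 62.475 − 3.3586 = 59.12 bar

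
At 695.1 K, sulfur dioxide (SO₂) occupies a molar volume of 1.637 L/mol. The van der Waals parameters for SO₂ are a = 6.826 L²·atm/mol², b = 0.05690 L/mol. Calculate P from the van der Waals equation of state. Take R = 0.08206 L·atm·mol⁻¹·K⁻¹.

P = RT/(V_m − b) − a/V_m²
RT/(V_m − b) = (0.08206)(695.1)/(1.637 − 0.05690) = 57.040/1.5801 = 36.099 atm
a/V_m² = 6.826/(1.637)² = 2.5472 atm
P = 36.099 − 2.5472 = 33.55 atm

P ≈ 33.55 atm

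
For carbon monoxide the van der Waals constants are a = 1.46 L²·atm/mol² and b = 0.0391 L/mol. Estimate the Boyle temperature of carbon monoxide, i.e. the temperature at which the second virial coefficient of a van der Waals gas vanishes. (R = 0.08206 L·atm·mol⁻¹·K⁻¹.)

T_B ≈ 455.0 K

For a van der Waals gas the second virial coefficient B₂ = b − a/(RT) vanishes at T_B = a/(Rb).
T_B = 1.46/(0.08206×0.0391) = 1.46/0.0032085 = 455.0 K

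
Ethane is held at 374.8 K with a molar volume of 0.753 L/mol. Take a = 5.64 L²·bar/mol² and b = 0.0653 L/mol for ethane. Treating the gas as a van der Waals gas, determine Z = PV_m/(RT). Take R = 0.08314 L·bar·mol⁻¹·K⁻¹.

Z ≈ 0.8546

P = RT/(V_m − b) − a/V_m² = (0.08314)(374.8)/(0.753 − 0.0653) − 5.64/(0.753)²
  = 31.161/0.68770 − 9.9469 = 45.312 − 9.9469 = 35.365 bar
Z = PV_m/(RT) = (35.365)(0.753)/((0.08314)(374.8)) = 26.630/31.161 = 0.8546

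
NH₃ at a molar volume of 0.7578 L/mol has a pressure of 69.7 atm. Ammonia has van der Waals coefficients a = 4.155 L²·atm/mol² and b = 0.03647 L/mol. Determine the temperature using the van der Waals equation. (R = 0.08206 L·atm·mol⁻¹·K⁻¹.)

T ≈ 676.3 K

T = (P + a/V_m²)(V_m − b)/R
P + a/V_m² = 69.7 + 4.155/(0.7578)² = 76.935 atm
V_m − b = 0.7578 − 0.03647 = 0.72133 L/mol
T = (76.935)(0.72133)/0.08206 = 676.3 K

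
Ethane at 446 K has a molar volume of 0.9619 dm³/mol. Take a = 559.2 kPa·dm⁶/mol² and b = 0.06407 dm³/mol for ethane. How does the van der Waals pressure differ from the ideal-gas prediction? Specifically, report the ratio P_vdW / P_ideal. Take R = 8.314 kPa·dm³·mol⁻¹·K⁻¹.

P_vdW / P_ideal ≈ 0.9146

Ideal: P_ideal = RT/V_m = (8.314)(446)/0.9619 = 3854.92 kPa
vdW: P = RT/(V_m − b) − a/V_m² = 3708.04/0.897830 − 559.2/0.925252 = 4130.00 − 604.376 = 3525.62 kPa
Ratio = 3525.62/3854.92 = 0.9146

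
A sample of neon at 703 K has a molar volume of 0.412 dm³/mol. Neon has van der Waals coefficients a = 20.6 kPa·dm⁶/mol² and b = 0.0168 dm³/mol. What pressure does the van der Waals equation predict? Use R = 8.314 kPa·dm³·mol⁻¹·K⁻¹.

P = RT/(V_m − b) − a/V_m²
RT/(V_m − b) = (8.314)(703)/(0.412 − 0.0168) = 5844.7/0.39520 = 14789 kPa
a/V_m² = 20.6/(0.412)² = 121.36 kPa
P = 14789 − 121.36 = 14668 kPa

P ≈ 14668 kPa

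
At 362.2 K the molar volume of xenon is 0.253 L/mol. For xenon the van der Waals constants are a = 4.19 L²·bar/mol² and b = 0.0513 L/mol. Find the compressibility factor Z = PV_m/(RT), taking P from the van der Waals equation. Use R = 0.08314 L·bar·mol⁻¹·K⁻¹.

P = RT/(V_m − b) − a/V_m² = (0.08314)(362.2)/(0.253 − 0.0513) − 4.19/(0.253)²
  = 30.113/0.20170 − 65.460 = 149.30 − 65.460 = 83.84 bar
Z = PV_m/(RT) = (83.84)(0.253)/((0.08314)(362.2)) = 21.212/30.113 = 0.7044

Z ≈ 0.7044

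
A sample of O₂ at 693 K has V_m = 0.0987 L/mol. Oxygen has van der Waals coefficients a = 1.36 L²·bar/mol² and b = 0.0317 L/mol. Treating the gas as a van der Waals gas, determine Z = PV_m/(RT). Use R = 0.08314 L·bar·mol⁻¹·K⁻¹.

Z ≈ 1.234

P = RT/(V_m − b) − a/V_m² = (0.08314)(693)/(0.0987 − 0.0317) − 1.36/(0.0987)²
  = 57.616/0.067000 − 139.61 = 859.94 − 139.61 = 720.33 bar
Z = PV_m/(RT) = (720.33)(0.0987)/((0.08314)(693)) = 71.097/57.616 = 1.234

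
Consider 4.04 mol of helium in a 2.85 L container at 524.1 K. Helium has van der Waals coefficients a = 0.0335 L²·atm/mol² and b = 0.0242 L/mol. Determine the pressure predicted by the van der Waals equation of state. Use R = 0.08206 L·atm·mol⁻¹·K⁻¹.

P = nRT/(V − nb) − a n²/V²
nRT/(V − nb) = (4.04)(0.08206)(524.1)/(2.85 − 4.04×0.0242) = 173.75/2.7522 = 63.131 atm
a n²/V² = (0.0335)(4.04)²/(2.85)² = 0.067316 atm
P = 63.131 − 0.067316 = 63.06 atm

P ≈ 63.06 atm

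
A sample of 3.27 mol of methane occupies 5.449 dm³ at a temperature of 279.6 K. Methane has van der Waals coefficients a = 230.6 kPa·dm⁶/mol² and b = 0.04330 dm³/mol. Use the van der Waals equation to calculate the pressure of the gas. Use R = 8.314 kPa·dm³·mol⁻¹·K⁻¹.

P = nRT/(V − nb) − a n²/V²
nRT/(V − nb) = (3.27)(8.314)(279.6)/(5.449 − 3.27×0.04330) = 7601.4/5.3074 = 1432.2 kPa
a n²/V² = (230.6)(3.27)²/(5.449)² = 83.046 kPa
P = 1432.2 − 83.046 = 1349 kPa

P ≈ 1349 kPa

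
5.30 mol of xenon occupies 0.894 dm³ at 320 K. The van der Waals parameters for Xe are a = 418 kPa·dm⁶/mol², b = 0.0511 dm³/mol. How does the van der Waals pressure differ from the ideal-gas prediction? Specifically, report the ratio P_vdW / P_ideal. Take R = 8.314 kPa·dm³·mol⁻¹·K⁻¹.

P_vdW / P_ideal ≈ 0.5032

Ideal: P_ideal = nRT/V = (5.30)(8.314)(320)/0.894 = 15772.4 kPa
vdW: P = nRT/(V − nb) − a n²/V² = 14100.5/0.623170 − 11741.6/0.799236 = 22627.1 − 14691.0 = 7936.1 kPa
Ratio = 7936.1/15772.4 = 0.5032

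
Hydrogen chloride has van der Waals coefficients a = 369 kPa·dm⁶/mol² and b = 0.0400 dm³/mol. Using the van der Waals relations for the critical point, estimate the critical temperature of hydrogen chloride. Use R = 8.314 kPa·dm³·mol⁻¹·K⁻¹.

For a van der Waals gas, T_c = 8a/(27Rb).
T_c = 8×369/(27×8.314×0.0400) = 2952.0/8.9791 = 328.8 K

T_c ≈ 328.8 K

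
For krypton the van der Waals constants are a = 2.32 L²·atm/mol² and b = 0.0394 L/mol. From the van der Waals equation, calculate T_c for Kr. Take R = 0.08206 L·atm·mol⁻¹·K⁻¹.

T_c ≈ 212.6 K

For a van der Waals gas, T_c = 8a/(27Rb).
T_c = 8×2.32/(27×0.08206×0.0394) = 18.560/0.087295 = 212.6 K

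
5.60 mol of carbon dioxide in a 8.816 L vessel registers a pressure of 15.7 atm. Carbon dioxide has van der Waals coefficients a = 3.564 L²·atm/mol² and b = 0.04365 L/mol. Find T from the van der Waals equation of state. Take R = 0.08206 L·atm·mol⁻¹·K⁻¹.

T = (P + a n²/V²)(V − nb)/(nR)
P + a n²/V² = 15.7 + (3.564)(5.60)²/(8.816)² = 17.138 atm
V − nb = 8.816 − (5.60)(0.04365) = 8.5716 L
T = (17.138)(8.5716)/((5.60)(0.08206)) = 319.7 K

T ≈ 319.7 K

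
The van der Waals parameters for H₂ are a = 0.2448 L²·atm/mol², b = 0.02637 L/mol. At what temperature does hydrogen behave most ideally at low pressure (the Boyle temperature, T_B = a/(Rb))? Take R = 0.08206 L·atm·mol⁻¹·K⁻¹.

For a van der Waals gas the second virial coefficient B₂ = b − a/(RT) vanishes at T_B = a/(Rb).
T_B = 0.2448/(0.08206×0.02637) = 0.2448/0.0021639 = 113.1 K

T_B ≈ 113.1 K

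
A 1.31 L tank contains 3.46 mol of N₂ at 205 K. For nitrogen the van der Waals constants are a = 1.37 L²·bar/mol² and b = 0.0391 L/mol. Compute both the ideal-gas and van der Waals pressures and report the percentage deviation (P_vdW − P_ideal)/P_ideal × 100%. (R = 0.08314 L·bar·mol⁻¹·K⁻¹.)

Ideal: P_ideal = nRT/V = (3.46)(0.08314)(205)/1.31 = 45.0162 bar
vdW: P = nRT/(V − nb) − a n²/V² = 58.9712/1.17471 − 16.4011/1.71610 = 50.2006 − 9.55719 = 40.6434 bar
% deviation = (40.6434 − 45.0162)/45.0162 × 100% = -9.71%

-9.71 %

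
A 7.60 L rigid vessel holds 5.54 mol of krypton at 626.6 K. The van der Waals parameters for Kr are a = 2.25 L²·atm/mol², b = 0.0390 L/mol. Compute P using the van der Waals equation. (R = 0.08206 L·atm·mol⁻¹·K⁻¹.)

P ≈ 37.38 atm

P = nRT/(V − nb) − a n²/V²
nRT/(V − nb) = (5.54)(0.08206)(626.6)/(7.60 − 5.54×0.0390) = 284.86/7.3839 = 38.579 atm
a n²/V² = (2.25)(5.54)²/(7.60)² = 1.1956 atm
P = 38.579 − 1.1956 = 37.38 atm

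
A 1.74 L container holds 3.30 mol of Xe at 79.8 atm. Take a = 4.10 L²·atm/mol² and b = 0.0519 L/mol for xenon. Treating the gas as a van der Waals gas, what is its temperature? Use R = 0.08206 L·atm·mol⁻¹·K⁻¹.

T ≈ 547.7 K

T = (P + a n²/V²)(V − nb)/(nR)
P + a n²/V² = 79.8 + (4.10)(3.30)²/(1.74)² = 94.547 atm
V − nb = 1.74 − (3.30)(0.0519) = 1.5687 L
T = (94.547)(1.5687)/((3.30)(0.08206)) = 547.7 K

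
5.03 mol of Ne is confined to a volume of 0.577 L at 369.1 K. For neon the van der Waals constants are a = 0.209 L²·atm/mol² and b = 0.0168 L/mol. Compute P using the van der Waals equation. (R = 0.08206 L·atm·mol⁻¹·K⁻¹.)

P = nRT/(V − nb) − a n²/V²
nRT/(V − nb) = (5.03)(0.08206)(369.1)/(0.577 − 5.03×0.0168) = 152.35/0.49250 = 309.34 atm
a n²/V² = (0.209)(5.03)²/(0.577)² = 15.883 atm
P = 309.34 − 15.883 = 293.5 atm

P ≈ 293.5 atm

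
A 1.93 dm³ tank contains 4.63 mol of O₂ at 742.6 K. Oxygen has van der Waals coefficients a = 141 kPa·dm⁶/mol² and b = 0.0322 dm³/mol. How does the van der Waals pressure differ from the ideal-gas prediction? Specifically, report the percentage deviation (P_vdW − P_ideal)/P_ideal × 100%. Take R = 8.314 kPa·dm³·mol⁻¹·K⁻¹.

Ideal: P_ideal = nRT/V = (4.63)(8.314)(742.6)/1.93 = 14811.1 kPa
vdW: P = nRT/(V − nb) − a n²/V² = 28585.5/1.78091 − 3022.60/3.72490 = 16051.1 − 811.458 = 15239.6 kPa
% deviation = (15239.6 − 14811.1)/14811.1 × 100% = 2.89%

2.89 %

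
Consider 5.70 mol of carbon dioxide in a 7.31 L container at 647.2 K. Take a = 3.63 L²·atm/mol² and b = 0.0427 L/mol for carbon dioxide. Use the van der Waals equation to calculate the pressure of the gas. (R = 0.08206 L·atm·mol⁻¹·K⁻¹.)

P ≈ 40.63 atm

P = nRT/(V − nb) − a n²/V²
nRT/(V − nb) = (5.70)(0.08206)(647.2)/(7.31 − 5.70×0.0427) = 302.72/7.0666 = 42.838 atm
a n²/V² = (3.63)(5.70)²/(7.31)² = 2.2071 atm
P = 42.838 − 2.2071 = 40.63 atm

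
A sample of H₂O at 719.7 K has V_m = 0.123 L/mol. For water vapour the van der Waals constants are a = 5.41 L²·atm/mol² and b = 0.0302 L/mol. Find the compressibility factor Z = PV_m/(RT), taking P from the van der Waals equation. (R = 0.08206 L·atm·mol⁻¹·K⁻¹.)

P = RT/(V_m − b) − a/V_m² = (0.08206)(719.7)/(0.123 − 0.0302) − 5.41/(0.123)²
  = 59.059/0.092800 − 357.59 = 636.41 − 357.59 = 278.82 atm
Z = PV_m/(RT) = (278.82)(0.123)/((0.08206)(719.7)) = 34.295/59.059 = 0.5807

Z ≈ 0.5807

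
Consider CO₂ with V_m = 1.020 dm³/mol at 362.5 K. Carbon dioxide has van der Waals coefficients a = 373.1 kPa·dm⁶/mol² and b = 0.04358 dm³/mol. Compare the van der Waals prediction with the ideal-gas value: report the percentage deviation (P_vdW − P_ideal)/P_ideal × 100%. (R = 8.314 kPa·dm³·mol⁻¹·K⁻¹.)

-7.67 %

Ideal: P_ideal = RT/V_m = (8.314)(362.5)/1.020 = 2954.73 kPa
vdW: P = RT/(V_m − b) − a/V_m² = 3013.83/0.976420 − 373.1/1.04040 = 3086.61 − 358.612 = 2728.00 kPa
% deviation = (2728.00 − 2954.73)/2954.73 × 100% = -7.67%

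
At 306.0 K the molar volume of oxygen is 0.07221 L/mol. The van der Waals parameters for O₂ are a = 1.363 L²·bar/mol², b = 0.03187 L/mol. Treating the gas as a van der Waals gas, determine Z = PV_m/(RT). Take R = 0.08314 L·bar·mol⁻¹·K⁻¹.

Z ≈ 1.048

P = RT/(V_m − b) − a/V_m² = (0.08314)(306.0)/(0.07221 − 0.03187) − 1.363/(0.07221)²
  = 25.441/0.040340 − 261.40 = 630.66 − 261.40 = 369.26 bar
Z = PV_m/(RT) = (369.26)(0.07221)/((0.08314)(306.0)) = 26.664/25.441 = 1.048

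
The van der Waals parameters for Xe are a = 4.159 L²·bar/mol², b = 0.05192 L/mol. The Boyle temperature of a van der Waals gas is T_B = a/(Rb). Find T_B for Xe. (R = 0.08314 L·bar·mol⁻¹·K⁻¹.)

For a van der Waals gas the second virial coefficient B₂ = b − a/(RT) vanishes at T_B = a/(Rb).
T_B = 4.159/(0.08314×0.05192) = 4.159/0.0043166 = 963.5 K

T_B ≈ 963.5 K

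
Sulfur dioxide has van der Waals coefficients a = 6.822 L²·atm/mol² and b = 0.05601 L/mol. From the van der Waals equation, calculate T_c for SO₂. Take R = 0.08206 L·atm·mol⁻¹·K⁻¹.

T_c ≈ 439.8 K

For a van der Waals gas, T_c = 8a/(27Rb).
T_c = 8×6.822/(27×0.08206×0.05601) = 54.576/0.12410 = 439.8 K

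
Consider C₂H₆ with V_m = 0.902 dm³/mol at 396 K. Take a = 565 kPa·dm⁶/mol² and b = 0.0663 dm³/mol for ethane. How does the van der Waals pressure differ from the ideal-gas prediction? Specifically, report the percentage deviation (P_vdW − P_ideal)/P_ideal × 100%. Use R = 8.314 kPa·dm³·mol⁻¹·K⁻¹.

-11.09 %

Ideal: P_ideal = RT/V_m = (8.314)(396)/0.902 = 3650.05 kPa
vdW: P = RT/(V_m − b) − a/V_m² = 3292.34/0.835700 − 565/0.813604 = 3939.62 − 694.441 = 3245.18 kPa
% deviation = (3245.18 − 3650.05)/3650.05 × 100% = -11.09%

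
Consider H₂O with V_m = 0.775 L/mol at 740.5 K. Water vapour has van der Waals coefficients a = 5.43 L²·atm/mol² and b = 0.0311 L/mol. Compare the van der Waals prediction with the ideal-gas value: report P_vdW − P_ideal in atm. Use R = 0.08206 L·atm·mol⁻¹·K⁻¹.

Ideal: P_ideal = RT/V_m = (0.08206)(740.5)/0.775 = 78.4070 atm
vdW: P = RT/(V_m − b) − a/V_m² = 60.7654/0.743900 − 5.43/0.600625 = 81.6849 − 9.04058 = 72.6443 atm
ΔP = 72.6443 − 78.4070 = -5.763 atm

ΔP ≈ -5.763 atm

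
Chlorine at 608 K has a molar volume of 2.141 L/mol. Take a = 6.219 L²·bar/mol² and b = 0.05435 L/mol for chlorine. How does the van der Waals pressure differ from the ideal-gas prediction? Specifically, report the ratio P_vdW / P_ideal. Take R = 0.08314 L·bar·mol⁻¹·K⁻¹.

P_vdW / P_ideal ≈ 0.9686

Ideal: P_ideal = RT/V_m = (0.08314)(608)/2.141 = 23.6101 bar
vdW: P = RT/(V_m − b) − a/V_m² = 50.5491/2.08665 − 6.219/4.58388 = 24.2250 − 1.35671 = 22.8683 bar
Ratio = 22.8683/23.6101 = 0.9686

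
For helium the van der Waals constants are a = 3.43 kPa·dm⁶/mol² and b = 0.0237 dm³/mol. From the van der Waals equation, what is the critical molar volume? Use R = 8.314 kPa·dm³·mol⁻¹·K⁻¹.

V_m,c ≈ 0.07110 dm³/mol

For a van der Waals gas, V_m,c = 3b.
V_m,c = 3×0.0237 = 0.07110 dm³/mol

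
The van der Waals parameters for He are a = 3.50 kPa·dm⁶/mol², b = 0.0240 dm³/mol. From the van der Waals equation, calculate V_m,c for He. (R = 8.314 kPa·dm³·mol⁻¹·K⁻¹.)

For a van der Waals gas, V_m,c = 3b.
V_m,c = 3×0.0240 = 0.07200 dm³/mol

V_m,c ≈ 0.07200 dm³/mol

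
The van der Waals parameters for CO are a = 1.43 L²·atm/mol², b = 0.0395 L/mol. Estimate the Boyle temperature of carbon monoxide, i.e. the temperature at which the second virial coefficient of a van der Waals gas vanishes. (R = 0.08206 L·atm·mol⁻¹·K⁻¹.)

For a van der Waals gas the second virial coefficient B₂ = b − a/(RT) vanishes at T_B = a/(Rb).
T_B = 1.43/(0.08206×0.0395) = 1.43/0.0032414 = 441.2 K

T_B ≈ 441.2 K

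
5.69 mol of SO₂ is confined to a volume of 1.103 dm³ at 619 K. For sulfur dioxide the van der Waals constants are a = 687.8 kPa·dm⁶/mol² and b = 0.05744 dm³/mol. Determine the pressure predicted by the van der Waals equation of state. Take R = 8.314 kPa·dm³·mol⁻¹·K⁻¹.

P = nRT/(V − nb) − a n²/V²
nRT/(V − nb) = (5.69)(8.314)(619)/(1.103 − 5.69×0.05744) = 29283/0.77617 = 37728 kPa
a n²/V² = (687.8)(5.69)²/(1.103)² = 18304 kPa
P = 37728 − 18304 = 19424 kPa

P ≈ 19424 kPa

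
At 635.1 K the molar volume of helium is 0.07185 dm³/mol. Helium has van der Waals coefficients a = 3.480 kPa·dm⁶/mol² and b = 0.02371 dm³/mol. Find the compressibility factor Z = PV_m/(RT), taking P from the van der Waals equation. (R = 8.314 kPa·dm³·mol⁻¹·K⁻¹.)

P = RT/(V_m − b) − a/V_m² = (8.314)(635.1)/(0.07185 − 0.02371) − 3.480/(0.07185)²
  = 5280.2/0.048140 − 674.10 = 109684 − 674.10 = 109010 kPa
Z = PV_m/(RT) = (109010)(0.07185)/((8.314)(635.1)) = 7832.4/5280.2 = 1.483

Z ≈ 1.483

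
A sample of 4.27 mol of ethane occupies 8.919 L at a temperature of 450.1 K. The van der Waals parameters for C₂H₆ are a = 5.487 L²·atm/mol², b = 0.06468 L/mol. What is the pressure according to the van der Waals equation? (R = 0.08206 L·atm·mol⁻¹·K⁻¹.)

P = nRT/(V − nb) − a n²/V²
nRT/(V − nb) = (4.27)(0.08206)(450.1)/(8.919 − 4.27×0.06468) = 157.71/8.6428 = 18.248 atm
a n²/V² = (5.487)(4.27)²/(8.919)² = 1.2576 atm
P = 18.248 − 1.2576 = 16.99 atm

P ≈ 16.99 atm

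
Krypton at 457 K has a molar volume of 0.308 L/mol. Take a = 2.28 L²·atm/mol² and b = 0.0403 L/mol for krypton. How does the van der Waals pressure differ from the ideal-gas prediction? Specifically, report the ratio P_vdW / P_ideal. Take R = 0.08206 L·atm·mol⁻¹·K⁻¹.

P_vdW / P_ideal ≈ 0.9531

Ideal: P_ideal = RT/V_m = (0.08206)(457)/0.308 = 121.758 atm
vdW: P = RT/(V_m − b) − a/V_m² = 37.5014/0.267700 − 2.28/0.0948640 = 140.087 − 24.0344 = 116.053 atm
Ratio = 116.053/121.758 = 0.9531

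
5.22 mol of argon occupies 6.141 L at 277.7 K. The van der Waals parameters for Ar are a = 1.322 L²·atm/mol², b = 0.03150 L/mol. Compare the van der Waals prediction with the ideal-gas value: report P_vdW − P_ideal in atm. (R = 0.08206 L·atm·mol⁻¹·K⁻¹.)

ΔP ≈ -0.422 atm

Ideal: P_ideal = nRT/V = (5.22)(0.08206)(277.7)/6.141 = 19.3704 atm
vdW: P = nRT/(V − nb) − a n²/V² = 118.954/5.97657 − 36.0224/37.7119 = 19.9034 − 0.955200 = 18.9482 atm
ΔP = 18.9482 − 19.3704 = -0.422 atm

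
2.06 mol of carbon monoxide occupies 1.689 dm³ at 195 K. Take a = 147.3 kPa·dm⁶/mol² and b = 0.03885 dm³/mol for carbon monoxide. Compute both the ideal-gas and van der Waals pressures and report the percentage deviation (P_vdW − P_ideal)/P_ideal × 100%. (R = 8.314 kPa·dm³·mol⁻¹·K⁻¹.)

Ideal: P_ideal = nRT/V = (2.06)(8.314)(195)/1.689 = 1977.34 kPa
vdW: P = nRT/(V − nb) − a n²/V² = 3339.73/1.60897 − 625.082/2.85272 = 2075.69 − 219.118 = 1856.57 kPa
% deviation = (1856.57 − 1977.34)/1977.34 × 100% = -6.11%

-6.11 %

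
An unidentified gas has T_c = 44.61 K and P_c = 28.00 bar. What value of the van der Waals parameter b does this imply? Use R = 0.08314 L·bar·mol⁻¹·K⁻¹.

From T_c = 8a/(27Rb) and P_c = a/(27b²): b = R T_c/(8 P_c).
b = (0.08314)(44.61)/(8×28.00) = 3.7089/224.00 = 0.01656 L/mol

b ≈ 0.01656 L/mol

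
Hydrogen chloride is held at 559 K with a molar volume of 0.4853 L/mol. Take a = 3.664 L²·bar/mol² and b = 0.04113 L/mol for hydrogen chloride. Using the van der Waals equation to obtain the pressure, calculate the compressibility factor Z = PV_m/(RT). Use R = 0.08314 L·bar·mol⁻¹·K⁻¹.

P = RT/(V_m − b) − a/V_m² = (0.08314)(559)/(0.4853 − 0.04113) − 3.664/(0.4853)²
  = 46.475/0.44417 − 15.557 = 104.63 − 15.557 = 89.07 bar
Z = PV_m/(RT) = (89.07)(0.4853)/((0.08314)(559)) = 43.226/46.475 = 0.9301

Z ≈ 0.9301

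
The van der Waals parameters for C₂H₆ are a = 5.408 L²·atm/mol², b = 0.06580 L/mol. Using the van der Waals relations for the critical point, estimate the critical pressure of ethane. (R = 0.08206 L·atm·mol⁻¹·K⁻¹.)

P_c ≈ 46.26 atm

For a van der Waals gas, P_c = a/(27b²).
P_c = 5.408/(27×(0.06580)²) = 5.408/0.11690 = 46.26 atm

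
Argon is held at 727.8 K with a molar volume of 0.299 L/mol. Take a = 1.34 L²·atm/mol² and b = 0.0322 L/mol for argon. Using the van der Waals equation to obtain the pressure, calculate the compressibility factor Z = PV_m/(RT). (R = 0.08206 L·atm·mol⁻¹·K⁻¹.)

Z ≈ 1.046

P = RT/(V_m − b) − a/V_m² = (0.08206)(727.8)/(0.299 − 0.0322) − 1.34/(0.299)²
  = 59.723/0.26680 − 14.989 = 223.85 − 14.989 = 208.86 atm
Z = PV_m/(RT) = (208.86)(0.299)/((0.08206)(727.8)) = 62.449/59.723 = 1.046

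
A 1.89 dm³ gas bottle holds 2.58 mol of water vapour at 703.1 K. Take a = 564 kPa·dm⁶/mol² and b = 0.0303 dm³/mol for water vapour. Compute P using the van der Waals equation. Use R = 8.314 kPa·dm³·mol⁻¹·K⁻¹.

P = nRT/(V − nb) − a n²/V²
nRT/(V − nb) = (2.58)(8.314)(703.1)/(1.89 − 2.58×0.0303) = 15082/1.8118 = 8324.3 kPa
a n²/V² = (564)(2.58)²/(1.89)² = 1051.0 kPa
P = 8324.3 − 1051.0 = 7273 kPa

P ≈ 7273 kPa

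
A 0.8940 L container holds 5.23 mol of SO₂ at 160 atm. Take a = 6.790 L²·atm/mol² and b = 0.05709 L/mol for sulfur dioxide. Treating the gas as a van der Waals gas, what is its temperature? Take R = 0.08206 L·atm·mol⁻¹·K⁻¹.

T ≈ 544.4 K

T = (P + a n²/V²)(V − nb)/(nR)
P + a n²/V² = 160 + (6.790)(5.23)²/(0.8940)² = 392.38 atm
V − nb = 0.8940 − (5.23)(0.05709) = 0.59542 L
T = (392.38)(0.59542)/((5.23)(0.08206)) = 544.4 K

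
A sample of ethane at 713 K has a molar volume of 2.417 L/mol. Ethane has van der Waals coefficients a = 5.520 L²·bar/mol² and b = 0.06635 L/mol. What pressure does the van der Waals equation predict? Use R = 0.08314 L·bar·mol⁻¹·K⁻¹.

P = RT/(V_m − b) − a/V_m²
RT/(V_m − b) = (0.08314)(713)/(2.417 − 0.06635) = 59.279/2.3507 = 25.218 bar
a/V_m² = 5.520/(2.417)² = 0.94490 bar
P = 25.218 − 0.94490 = 24.27 bar

P ≈ 24.27 bar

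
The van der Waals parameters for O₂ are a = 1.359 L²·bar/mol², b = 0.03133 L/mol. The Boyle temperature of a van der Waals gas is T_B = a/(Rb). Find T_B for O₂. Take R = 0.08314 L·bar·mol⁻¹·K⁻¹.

For a van der Waals gas the second virial coefficient B₂ = b − a/(RT) vanishes at T_B = a/(Rb).
T_B = 1.359/(0.08314×0.03133) = 1.359/0.0026048 = 521.7 K

T_B ≈ 521.7 K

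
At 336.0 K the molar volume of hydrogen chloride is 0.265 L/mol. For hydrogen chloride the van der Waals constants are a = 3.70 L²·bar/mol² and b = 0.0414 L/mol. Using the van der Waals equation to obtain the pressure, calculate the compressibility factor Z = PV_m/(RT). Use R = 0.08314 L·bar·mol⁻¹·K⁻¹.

P = RT/(V_m − b) − a/V_m² = (0.08314)(336.0)/(0.265 − 0.0414) − 3.70/(0.265)²
  = 27.935/0.22360 − 52.688 = 124.93 − 52.688 = 72.24 bar
Z = PV_m/(RT) = (72.24)(0.265)/((0.08314)(336.0)) = 19.144/27.935 = 0.6853

Z ≈ 0.6853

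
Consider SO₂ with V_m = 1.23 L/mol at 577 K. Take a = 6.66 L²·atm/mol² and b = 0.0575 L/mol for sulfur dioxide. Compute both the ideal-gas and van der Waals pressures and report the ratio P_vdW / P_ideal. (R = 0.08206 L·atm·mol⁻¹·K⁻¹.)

Ideal: P_ideal = RT/V_m = (0.08206)(577)/1.23 = 38.4948 atm
vdW: P = RT/(V_m − b) − a/V_m² = 47.3486/1.17250 − 6.66/1.51290 = 40.3826 − 4.40214 = 35.9805 atm
Ratio = 35.9805/38.4948 = 0.9347

P_vdW / P_ideal ≈ 0.9347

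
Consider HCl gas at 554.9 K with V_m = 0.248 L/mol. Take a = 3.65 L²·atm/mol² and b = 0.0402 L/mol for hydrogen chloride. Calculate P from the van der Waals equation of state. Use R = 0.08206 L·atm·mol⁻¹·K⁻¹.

P ≈ 159.8 atm

P = RT/(V_m − b) − a/V_m²
RT/(V_m − b) = (0.08206)(554.9)/(0.248 − 0.0402) = 45.535/0.20780 = 219.13 atm
a/V_m² = 3.65/(0.248)² = 59.346 atm
P = 219.13 − 59.346 = 159.8 atm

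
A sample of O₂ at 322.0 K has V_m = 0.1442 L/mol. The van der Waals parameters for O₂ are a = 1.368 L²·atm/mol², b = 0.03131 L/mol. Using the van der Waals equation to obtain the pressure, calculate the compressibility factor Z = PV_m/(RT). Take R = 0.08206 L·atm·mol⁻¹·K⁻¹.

P = RT/(V_m − b) − a/V_m² = (0.08206)(322.0)/(0.1442 − 0.03131) − 1.368/(0.1442)²
  = 26.423/0.11289 − 65.789 = 234.06 − 65.789 = 168.27 atm
Z = PV_m/(RT) = (168.27)(0.1442)/((0.08206)(322.0)) = 24.265/26.423 = 0.9183

Z ≈ 0.9183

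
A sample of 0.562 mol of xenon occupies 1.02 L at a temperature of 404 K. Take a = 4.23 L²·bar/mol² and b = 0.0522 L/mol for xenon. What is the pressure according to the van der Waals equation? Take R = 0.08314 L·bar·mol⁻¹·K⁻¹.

P ≈ 17.77 bar

P = nRT/(V − nb) − a n²/V²
nRT/(V − nb) = (0.562)(0.08314)(404)/(1.02 − 0.562×0.0522) = 18.877/0.99066 = 19.055 bar
a n²/V² = (4.23)(0.562)²/(1.02)² = 1.2841 bar
P = 19.055 − 1.2841 = 17.77 bar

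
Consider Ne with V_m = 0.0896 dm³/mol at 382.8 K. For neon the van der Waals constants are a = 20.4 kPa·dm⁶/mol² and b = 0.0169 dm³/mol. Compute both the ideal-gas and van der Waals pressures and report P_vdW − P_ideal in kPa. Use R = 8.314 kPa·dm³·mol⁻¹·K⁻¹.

ΔP ≈ 5716 kPa

Ideal: P_ideal = RT/V_m = (8.314)(382.8)/0.0896 = 35520.1 kPa
vdW: P = RT/(V_m − b) − a/V_m² = 3182.60/0.0727000 − 20.4/0.00802816 = 43777.2 − 2541.06 = 41236.1 kPa
ΔP = 41236.1 − 35520.1 = 5716 kPa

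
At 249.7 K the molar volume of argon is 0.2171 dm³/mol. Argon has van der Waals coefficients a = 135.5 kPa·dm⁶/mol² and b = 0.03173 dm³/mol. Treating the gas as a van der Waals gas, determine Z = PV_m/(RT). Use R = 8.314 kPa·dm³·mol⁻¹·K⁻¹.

Z ≈ 0.8705

P = RT/(V_m − b) − a/V_m² = (8.314)(249.7)/(0.2171 − 0.03173) − 135.5/(0.2171)²
  = 2076.0/0.18537 − 2874.9 = 11199 − 2874.9 = 8324 kPa
Z = PV_m/(RT) = (8324)(0.2171)/((8.314)(249.7)) = 1807.1/2076.0 = 0.8705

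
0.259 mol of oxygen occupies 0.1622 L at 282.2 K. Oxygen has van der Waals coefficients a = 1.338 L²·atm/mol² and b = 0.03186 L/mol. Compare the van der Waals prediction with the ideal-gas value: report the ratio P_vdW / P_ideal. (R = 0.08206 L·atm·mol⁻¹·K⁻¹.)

Ideal: P_ideal = nRT/V = (0.259)(0.08206)(282.2)/0.1622 = 36.9775 atm
vdW: P = nRT/(V − nb) − a n²/V² = 5.99775/0.153948 − 0.0897544/0.0263088 = 38.9596 − 3.41157 = 35.5480 atm
Ratio = 35.5480/36.9775 = 0.9613

P_vdW / P_ideal ≈ 0.9613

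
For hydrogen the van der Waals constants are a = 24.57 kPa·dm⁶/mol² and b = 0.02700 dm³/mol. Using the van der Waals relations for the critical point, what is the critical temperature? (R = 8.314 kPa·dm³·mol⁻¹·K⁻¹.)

T_c ≈ 32.43 K

For a van der Waals gas, T_c = 8a/(27Rb).
T_c = 8×24.57/(27×8.314×0.02700) = 196.56/6.0609 = 32.43 K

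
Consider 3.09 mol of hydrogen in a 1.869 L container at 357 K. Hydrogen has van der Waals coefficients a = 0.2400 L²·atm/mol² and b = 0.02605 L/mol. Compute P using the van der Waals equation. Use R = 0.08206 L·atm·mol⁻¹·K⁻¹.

P ≈ 49.96 atm

P = nRT/(V − nb) − a n²/V²
nRT/(V − nb) = (3.09)(0.08206)(357)/(1.869 − 3.09×0.02605) = 90.523/1.7885 = 50.614 atm
a n²/V² = (0.2400)(3.09)²/(1.869)² = 0.65601 atm
P = 50.614 − 0.65601 = 49.96 atm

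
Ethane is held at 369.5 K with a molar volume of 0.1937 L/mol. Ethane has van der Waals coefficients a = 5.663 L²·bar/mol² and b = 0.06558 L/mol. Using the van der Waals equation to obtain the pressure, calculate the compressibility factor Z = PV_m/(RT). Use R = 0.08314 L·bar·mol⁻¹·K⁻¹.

P = RT/(V_m − b) − a/V_m² = (0.08314)(369.5)/(0.1937 − 0.06558) − 5.663/(0.1937)²
  = 30.720/0.12812 − 150.93 = 239.78 − 150.93 = 88.85 bar
Z = PV_m/(RT) = (88.85)(0.1937)/((0.08314)(369.5)) = 17.210/30.720 = 0.5602

Z ≈ 0.5602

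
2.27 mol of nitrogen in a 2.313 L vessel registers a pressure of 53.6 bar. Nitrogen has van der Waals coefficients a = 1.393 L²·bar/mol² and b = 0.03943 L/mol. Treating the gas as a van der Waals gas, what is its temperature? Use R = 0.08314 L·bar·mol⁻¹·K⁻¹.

T = (P + a n²/V²)(V − nb)/(nR)
P + a n²/V² = 53.6 + (1.393)(2.27)²/(2.313)² = 54.942 bar
V − nb = 2.313 − (2.27)(0.03943) = 2.2235 L
T = (54.942)(2.2235)/((2.27)(0.08314)) = 647.3 K

T ≈ 647.3 K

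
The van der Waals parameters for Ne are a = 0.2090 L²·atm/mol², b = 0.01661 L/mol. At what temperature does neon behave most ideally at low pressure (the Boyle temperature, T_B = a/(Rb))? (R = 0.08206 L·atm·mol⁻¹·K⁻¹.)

T_B ≈ 153.3 K

For a van der Waals gas the second virial coefficient B₂ = b − a/(RT) vanishes at T_B = a/(Rb).
T_B = 0.2090/(0.08206×0.01661) = 0.2090/0.0013630 = 153.3 K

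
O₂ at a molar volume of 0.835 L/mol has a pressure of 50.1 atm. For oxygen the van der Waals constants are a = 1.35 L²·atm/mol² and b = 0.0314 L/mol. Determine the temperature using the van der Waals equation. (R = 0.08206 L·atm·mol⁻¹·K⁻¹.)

T ≈ 509.6 K

T = (P + a/V_m²)(V_m − b)/R
P + a/V_m² = 50.1 + 1.35/(0.835)² = 52.036 atm
V_m − b = 0.835 − 0.0314 = 0.80360 L/mol
T = (52.036)(0.80360)/0.08206 = 509.6 K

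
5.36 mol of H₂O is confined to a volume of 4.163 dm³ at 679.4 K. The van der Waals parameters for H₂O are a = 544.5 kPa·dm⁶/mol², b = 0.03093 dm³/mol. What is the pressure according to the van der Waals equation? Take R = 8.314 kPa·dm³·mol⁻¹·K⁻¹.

P ≈ 6672 kPa

P = nRT/(V − nb) − a n²/V²
nRT/(V − nb) = (5.36)(8.314)(679.4)/(4.163 − 5.36×0.03093) = 30276/3.9972 = 7574.3 kPa
a n²/V² = (544.5)(5.36)²/(4.163)² = 902.64 kPa
P = 7574.3 − 902.64 = 6672 kPa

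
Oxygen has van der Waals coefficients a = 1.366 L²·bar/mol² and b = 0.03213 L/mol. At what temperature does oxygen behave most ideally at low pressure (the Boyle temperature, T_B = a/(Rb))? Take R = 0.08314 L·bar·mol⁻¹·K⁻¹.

For a van der Waals gas the second virial coefficient B₂ = b − a/(RT) vanishes at T_B = a/(Rb).
T_B = 1.366/(0.08314×0.03213) = 1.366/0.0026713 = 511.4 K

T_B ≈ 511.4 K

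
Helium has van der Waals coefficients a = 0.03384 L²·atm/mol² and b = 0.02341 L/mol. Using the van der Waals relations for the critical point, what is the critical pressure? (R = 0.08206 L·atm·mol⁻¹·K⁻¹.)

P_c ≈ 2.287 atm

For a van der Waals gas, P_c = a/(27b²).
P_c = 0.03384/(27×(0.02341)²) = 0.03384/0.014797 = 2.287 atm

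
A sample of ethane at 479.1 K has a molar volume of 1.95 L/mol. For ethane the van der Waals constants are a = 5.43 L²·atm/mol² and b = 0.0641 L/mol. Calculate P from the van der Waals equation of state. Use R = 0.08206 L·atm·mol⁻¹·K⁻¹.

P ≈ 19.42 atm

P = RT/(V_m − b) − a/V_m²
RT/(V_m − b) = (0.08206)(479.1)/(1.95 − 0.0641) = 39.315/1.8859 = 20.847 atm
a/V_m² = 5.43/(1.95)² = 1.4280 atm
P = 20.847 − 1.4280 = 19.42 atm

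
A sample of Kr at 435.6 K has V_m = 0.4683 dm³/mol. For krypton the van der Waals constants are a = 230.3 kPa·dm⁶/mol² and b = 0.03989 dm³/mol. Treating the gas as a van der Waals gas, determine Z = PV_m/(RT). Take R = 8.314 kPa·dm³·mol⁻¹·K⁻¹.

Z ≈ 0.9573

P = RT/(V_m − b) − a/V_m² = (8.314)(435.6)/(0.4683 − 0.03989) − 230.3/(0.4683)²
  = 3621.6/0.42841 − 1050.1 = 8453.6 − 1050.1 = 7403.5 kPa
Z = PV_m/(RT) = (7403.5)(0.4683)/((8.314)(435.6)) = 3467.1/3621.6 = 0.9573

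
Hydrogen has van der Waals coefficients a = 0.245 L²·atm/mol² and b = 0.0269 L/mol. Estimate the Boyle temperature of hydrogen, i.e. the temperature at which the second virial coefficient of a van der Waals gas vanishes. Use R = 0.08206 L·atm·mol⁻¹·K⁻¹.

T_B ≈ 111.0 K

For a van der Waals gas the second virial coefficient B₂ = b − a/(RT) vanishes at T_B = a/(Rb).
T_B = 0.245/(0.08206×0.0269) = 0.245/0.0022074 = 111.0 K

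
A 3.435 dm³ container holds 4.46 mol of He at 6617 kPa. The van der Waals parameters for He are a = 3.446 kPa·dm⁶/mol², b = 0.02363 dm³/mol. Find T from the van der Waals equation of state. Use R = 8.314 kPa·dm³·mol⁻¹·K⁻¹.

T ≈ 594.7 K

T = (P + a n²/V²)(V − nb)/(nR)
P + a n²/V² = 6617 + (3.446)(4.46)²/(3.435)² = 6622.8 kPa
V − nb = 3.435 − (4.46)(0.02363) = 3.3296 dm³
T = (6622.8)(3.3296)/((4.46)(8.314)) = 594.7 K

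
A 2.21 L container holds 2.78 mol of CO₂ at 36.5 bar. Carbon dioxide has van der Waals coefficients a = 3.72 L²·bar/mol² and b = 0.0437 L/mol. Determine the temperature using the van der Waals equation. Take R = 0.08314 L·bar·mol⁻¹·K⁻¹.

T = (P + a n²/V²)(V − nb)/(nR)
P + a n²/V² = 36.5 + (3.72)(2.78)²/(2.21)² = 42.386 bar
V − nb = 2.21 − (2.78)(0.0437) = 2.0885 L
T = (42.386)(2.0885)/((2.78)(0.08314)) = 383.0 K

T ≈ 383.0 K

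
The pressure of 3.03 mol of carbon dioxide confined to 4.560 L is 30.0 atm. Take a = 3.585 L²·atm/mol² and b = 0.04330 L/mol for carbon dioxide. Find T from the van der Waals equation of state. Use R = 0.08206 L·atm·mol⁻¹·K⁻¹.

T = (P + a n²/V²)(V − nb)/(nR)
P + a n²/V² = 30.0 + (3.585)(3.03)²/(4.560)² = 31.583 atm
V − nb = 4.560 − (3.03)(0.04330) = 4.4288 L
T = (31.583)(4.4288)/((3.03)(0.08206)) = 562.6 K

T ≈ 562.6 K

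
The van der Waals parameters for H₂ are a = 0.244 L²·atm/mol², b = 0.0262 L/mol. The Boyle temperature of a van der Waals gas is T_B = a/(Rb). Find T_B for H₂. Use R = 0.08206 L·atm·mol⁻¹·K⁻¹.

T_B ≈ 113.5 K

For a van der Waals gas the second virial coefficient B₂ = b − a/(RT) vanishes at T_B = a/(Rb).
T_B = 0.244/(0.08206×0.0262) = 0.244/0.0021500 = 113.5 K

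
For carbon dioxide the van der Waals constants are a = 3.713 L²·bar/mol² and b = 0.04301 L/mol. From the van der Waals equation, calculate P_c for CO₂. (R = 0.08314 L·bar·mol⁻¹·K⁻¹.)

For a van der Waals gas, P_c = a/(27b²).
P_c = 3.713/(27×(0.04301)²) = 3.713/0.049946 = 74.34 bar

P_c ≈ 74.34 bar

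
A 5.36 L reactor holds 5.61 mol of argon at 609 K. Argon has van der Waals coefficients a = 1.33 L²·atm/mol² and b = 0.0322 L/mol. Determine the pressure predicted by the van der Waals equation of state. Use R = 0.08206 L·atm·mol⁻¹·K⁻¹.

P = nRT/(V − nb) − a n²/V²
nRT/(V − nb) = (5.61)(0.08206)(609)/(5.36 − 5.61×0.0322) = 280.36/5.1794 = 54.130 atm
a n²/V² = (1.33)(5.61)²/(5.36)² = 1.4570 atm
P = 54.130 − 1.4570 = 52.67 atm

P ≈ 52.67 atm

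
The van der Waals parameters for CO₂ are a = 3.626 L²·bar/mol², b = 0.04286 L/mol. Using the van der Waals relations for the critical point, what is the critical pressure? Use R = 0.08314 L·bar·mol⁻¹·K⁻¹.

For a van der Waals gas, P_c = a/(27b²).
P_c = 3.626/(27×(0.04286)²) = 3.626/0.049598 = 73.11 bar

P_c ≈ 73.11 bar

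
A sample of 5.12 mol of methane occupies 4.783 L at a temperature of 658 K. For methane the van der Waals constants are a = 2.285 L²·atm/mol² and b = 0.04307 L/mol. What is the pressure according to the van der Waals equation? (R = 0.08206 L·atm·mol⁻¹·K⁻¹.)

P ≈ 57.98 atm

P = nRT/(V − nb) − a n²/V²
nRT/(V − nb) = (5.12)(0.08206)(658)/(4.783 − 5.12×0.04307) = 276.46/4.5625 = 60.594 atm
a n²/V² = (2.285)(5.12)²/(4.783)² = 2.6183 atm
P = 60.594 − 2.6183 = 57.98 atm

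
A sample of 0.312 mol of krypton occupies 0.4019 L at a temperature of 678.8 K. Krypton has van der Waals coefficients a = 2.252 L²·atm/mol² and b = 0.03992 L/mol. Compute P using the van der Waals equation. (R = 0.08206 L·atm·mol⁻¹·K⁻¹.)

P ≈ 43.27 atm

P = nRT/(V − nb) − a n²/V²
nRT/(V − nb) = (0.312)(0.08206)(678.8)/(0.4019 − 0.312×0.03992) = 17.379/0.38944 = 44.626 atm
a n²/V² = (2.252)(0.312)²/(0.4019)² = 1.3572 atm
P = 44.626 − 1.3572 = 43.27 atm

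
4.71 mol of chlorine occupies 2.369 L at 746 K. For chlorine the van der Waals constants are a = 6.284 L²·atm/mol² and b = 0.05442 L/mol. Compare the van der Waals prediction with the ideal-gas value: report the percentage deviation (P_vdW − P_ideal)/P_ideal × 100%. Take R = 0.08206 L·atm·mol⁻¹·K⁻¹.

-8.28 %

Ideal: P_ideal = nRT/V = (4.71)(0.08206)(746)/2.369 = 121.710 atm
vdW: P = nRT/(V − nb) − a n²/V² = 288.331/2.11268 − 139.405/5.61216 = 136.476 − 24.8398 = 111.636 atm
% deviation = (111.636 − 121.710)/121.710 × 100% = -8.28%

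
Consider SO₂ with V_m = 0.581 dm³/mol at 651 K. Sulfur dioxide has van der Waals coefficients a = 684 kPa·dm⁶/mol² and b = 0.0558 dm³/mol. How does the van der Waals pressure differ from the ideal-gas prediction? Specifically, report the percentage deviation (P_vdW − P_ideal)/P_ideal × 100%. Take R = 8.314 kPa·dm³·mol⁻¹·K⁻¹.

Ideal: P_ideal = RT/V_m = (8.314)(651)/0.581 = 9315.69 kPa
vdW: P = RT/(V_m − b) − a/V_m² = 5412.41/0.525200 − 684/0.337561 = 10305.4 − 2026.30 = 8279.1 kPa
% deviation = (8279.1 − 9315.69)/9315.69 × 100% = -11.13%

-11.13 %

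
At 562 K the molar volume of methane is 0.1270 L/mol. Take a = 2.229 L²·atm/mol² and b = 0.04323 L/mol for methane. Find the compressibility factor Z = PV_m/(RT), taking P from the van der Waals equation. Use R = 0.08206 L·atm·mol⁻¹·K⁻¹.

P = RT/(V_m − b) − a/V_m² = (0.08206)(562)/(0.1270 − 0.04323) − 2.229/(0.1270)²
  = 46.118/0.083770 − 138.20 = 550.53 − 138.20 = 412.33 atm
Z = PV_m/(RT) = (412.33)(0.1270)/((0.08206)(562)) = 52.366/46.118 = 1.135

Z ≈ 1.135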